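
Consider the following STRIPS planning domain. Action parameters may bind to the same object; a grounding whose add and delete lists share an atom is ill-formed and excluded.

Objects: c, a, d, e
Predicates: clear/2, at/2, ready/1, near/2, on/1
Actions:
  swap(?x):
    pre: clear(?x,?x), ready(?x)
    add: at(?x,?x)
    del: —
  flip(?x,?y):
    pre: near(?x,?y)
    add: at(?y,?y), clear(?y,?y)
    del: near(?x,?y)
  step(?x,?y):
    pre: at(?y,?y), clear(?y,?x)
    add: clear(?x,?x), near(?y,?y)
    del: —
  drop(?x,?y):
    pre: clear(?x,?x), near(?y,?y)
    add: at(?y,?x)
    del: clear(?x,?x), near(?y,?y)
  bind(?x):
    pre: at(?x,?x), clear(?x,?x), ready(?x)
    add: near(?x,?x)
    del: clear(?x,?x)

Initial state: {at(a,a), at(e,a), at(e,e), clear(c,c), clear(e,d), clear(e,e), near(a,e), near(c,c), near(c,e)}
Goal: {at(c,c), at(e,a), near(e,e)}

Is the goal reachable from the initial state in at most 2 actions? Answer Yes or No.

Yes

1. flip(c,c)  →  {at(a,a), at(c,c), at(e,a), at(e,e), clear(c,c), clear(e,d), clear(e,e), near(a,e), near(c,e)}
2. step(d,e)  →  {at(a,a), at(c,c), at(e,a), at(e,e), clear(c,c), clear(d,d), clear(e,d), clear(e,e), near(a,e), near(c,e), near(e,e)}
optimal plan length = 2; 2 ≤ 2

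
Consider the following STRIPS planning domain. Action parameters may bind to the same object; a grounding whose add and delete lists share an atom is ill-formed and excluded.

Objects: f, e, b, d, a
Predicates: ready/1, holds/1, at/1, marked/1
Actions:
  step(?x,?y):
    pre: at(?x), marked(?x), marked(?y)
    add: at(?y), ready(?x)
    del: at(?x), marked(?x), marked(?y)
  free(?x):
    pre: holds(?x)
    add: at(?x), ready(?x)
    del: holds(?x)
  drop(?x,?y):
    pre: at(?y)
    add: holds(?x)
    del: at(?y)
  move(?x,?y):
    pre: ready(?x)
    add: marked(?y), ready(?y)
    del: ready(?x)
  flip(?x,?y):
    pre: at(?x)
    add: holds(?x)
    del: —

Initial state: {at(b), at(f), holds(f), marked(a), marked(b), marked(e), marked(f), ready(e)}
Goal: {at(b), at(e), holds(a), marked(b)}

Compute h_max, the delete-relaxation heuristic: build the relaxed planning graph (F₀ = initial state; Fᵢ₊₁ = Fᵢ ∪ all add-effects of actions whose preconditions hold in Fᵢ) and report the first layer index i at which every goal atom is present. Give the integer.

1

F0 = init (8 atoms)
F1 = F0 ∪ {at(a), at(e), holds(a), holds(b), holds(d), holds(e), marked(d), ready(a), ready(b), ready(d), ready(f)}  (19 atoms)
goal ⊆ F1  ⇒  h_max = 1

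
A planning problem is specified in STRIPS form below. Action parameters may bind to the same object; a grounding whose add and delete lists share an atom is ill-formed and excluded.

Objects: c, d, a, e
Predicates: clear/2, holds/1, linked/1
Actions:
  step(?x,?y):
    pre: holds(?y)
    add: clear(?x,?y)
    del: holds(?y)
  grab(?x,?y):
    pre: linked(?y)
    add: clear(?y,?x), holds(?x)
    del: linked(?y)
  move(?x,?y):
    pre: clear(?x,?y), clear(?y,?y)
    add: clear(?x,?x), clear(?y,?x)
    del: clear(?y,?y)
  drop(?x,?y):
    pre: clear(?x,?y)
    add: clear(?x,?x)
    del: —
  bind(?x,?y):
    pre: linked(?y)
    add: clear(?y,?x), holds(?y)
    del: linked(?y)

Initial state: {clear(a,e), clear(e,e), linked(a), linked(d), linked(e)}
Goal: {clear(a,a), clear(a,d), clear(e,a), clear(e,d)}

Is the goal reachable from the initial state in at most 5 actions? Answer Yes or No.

Yes

1. grab(d,a)  →  {clear(a,d), clear(a,e), clear(e,e), holds(d), linked(d), linked(e)}
2. step(e,d)  →  {clear(a,d), clear(a,e), clear(e,d), clear(e,e), linked(d), linked(e)}
3. move(a,e)  →  {clear(a,a), clear(a,d), clear(a,e), clear(e,a), clear(e,d), linked(d), linked(e)}
optimal plan length = 3; 3 ≤ 5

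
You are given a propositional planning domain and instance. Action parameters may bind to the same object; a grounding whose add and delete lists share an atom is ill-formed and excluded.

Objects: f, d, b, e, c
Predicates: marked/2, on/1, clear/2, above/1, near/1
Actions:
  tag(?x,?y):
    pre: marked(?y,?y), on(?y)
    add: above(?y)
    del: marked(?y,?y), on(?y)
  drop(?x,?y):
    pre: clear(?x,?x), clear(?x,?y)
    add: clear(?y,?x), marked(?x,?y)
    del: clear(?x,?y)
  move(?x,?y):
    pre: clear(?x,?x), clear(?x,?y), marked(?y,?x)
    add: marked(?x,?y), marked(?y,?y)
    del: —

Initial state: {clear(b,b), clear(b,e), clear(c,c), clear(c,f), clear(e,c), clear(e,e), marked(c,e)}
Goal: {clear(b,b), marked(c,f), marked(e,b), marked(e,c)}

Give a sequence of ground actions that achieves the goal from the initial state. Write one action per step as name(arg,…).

drop(b,e); drop(e,b); drop(e,c); drop(c,f)

1. drop(b,e)  →  {clear(b,b), clear(c,c), clear(c,f), clear(e,b), clear(e,c), clear(e,e), marked(b,e), marked(c,e)}
2. drop(e,b)  →  {clear(b,b), clear(b,e), clear(c,c), clear(c,f), clear(e,c), clear(e,e), marked(b,e), marked(c,e), marked(e,b)}
3. drop(e,c)  →  {clear(b,b), clear(b,e), clear(c,c), clear(c,e), clear(c,f), clear(e,e), marked(b,e), marked(c,e), marked(e,b), marked(e,c)}
4. drop(c,f)  →  {clear(b,b), clear(b,e), clear(c,c), clear(c,e), clear(e,e), clear(f,c), marked(b,e), marked(c,e), marked(c,f), marked(e,b), marked(e,c)}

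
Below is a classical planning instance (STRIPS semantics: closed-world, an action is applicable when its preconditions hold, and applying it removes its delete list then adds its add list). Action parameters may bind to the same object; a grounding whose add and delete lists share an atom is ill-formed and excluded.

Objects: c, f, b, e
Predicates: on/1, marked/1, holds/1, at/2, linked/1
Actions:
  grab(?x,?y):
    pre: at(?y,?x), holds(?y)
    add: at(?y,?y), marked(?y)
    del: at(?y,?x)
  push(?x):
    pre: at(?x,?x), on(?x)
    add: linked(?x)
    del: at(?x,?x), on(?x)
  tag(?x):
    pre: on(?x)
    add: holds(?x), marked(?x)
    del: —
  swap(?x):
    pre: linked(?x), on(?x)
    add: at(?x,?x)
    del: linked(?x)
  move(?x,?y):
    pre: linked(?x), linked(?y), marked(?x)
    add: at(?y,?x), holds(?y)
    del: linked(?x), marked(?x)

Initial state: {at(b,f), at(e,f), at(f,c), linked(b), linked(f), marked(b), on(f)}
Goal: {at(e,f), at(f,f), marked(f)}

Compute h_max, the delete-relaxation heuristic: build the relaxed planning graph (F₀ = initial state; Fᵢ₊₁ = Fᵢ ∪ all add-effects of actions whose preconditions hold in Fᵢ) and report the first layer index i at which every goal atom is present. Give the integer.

1

F0 = init (7 atoms)
F1 = F0 ∪ {at(b,b), at(f,b), at(f,f), holds(b), holds(f), marked(f)}  (13 atoms)
goal ⊆ F1  ⇒  h_max = 1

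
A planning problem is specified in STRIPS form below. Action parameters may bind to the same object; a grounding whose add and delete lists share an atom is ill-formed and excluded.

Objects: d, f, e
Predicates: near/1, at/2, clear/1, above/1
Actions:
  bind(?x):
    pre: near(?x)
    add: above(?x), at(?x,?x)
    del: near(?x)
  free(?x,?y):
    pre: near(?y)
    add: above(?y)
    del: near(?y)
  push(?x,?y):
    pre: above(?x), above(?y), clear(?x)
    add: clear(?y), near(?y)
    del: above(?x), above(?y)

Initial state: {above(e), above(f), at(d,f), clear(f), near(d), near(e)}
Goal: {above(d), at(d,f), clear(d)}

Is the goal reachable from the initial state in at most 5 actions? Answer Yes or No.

1. bind(d)  →  {above(d), above(e), above(f), at(d,d), at(d,f), clear(f), near(e)}
2. push(f,d)  →  {above(e), at(d,d), at(d,f), clear(d), clear(f), near(d), near(e)}
3. bind(d)  →  {above(d), above(e), at(d,d), at(d,f), clear(d), clear(f), near(e)}
optimal plan length = 3; 3 ≤ 5

Yes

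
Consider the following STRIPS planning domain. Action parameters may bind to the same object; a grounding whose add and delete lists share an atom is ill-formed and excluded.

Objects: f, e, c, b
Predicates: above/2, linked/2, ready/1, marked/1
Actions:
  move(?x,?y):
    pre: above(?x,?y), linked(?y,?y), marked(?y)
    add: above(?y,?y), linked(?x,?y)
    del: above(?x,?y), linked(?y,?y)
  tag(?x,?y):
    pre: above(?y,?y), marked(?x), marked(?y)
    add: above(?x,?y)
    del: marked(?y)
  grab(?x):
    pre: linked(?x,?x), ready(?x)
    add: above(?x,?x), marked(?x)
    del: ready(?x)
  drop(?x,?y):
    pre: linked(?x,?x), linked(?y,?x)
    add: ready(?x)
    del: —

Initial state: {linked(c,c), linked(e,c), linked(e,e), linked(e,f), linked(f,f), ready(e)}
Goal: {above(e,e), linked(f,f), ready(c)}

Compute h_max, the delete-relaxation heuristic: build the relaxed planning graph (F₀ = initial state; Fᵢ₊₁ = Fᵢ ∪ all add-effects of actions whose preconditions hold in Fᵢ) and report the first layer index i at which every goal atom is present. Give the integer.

F0 = init (6 atoms)
F1 = F0 ∪ {above(e,e), marked(e), ready(c), ready(f)}  (10 atoms)
goal ⊆ F1  ⇒  h_max = 1

1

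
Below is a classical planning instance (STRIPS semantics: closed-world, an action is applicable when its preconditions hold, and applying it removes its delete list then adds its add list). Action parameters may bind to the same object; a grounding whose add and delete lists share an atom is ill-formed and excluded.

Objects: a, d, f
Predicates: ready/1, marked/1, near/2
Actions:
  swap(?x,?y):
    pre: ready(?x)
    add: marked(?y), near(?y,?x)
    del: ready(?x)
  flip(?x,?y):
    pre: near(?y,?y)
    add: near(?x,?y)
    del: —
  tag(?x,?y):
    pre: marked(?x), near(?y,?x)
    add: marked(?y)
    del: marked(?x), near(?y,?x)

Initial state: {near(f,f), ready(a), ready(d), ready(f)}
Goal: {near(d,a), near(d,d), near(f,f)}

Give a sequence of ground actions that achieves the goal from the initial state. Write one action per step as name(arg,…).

1. swap(a,d)  →  {marked(d), near(d,a), near(f,f), ready(d), ready(f)}
2. swap(d,d)  →  {marked(d), near(d,a), near(d,d), near(f,f), ready(f)}

swap(a,d); swap(d,d)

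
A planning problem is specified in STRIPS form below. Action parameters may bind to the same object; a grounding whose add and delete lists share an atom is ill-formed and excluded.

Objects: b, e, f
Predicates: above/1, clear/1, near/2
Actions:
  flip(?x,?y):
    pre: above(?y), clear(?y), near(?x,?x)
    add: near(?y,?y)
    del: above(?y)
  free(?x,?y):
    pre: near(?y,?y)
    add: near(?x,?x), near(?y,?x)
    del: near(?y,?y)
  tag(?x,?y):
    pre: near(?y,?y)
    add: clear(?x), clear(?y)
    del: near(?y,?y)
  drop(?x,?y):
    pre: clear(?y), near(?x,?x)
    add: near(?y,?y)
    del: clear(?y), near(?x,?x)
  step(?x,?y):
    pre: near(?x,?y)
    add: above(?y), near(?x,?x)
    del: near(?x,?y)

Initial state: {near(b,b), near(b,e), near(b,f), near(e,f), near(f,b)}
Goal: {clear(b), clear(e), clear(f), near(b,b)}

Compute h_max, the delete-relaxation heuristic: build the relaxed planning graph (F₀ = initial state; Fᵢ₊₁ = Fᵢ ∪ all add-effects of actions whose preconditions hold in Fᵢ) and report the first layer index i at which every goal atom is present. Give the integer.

1

F0 = init (5 atoms)
F1 = F0 ∪ {above(b), above(e), above(f), clear(b), clear(e), clear(f), near(e,e), near(f,f)}  (13 atoms)
goal ⊆ F1  ⇒  h_max = 1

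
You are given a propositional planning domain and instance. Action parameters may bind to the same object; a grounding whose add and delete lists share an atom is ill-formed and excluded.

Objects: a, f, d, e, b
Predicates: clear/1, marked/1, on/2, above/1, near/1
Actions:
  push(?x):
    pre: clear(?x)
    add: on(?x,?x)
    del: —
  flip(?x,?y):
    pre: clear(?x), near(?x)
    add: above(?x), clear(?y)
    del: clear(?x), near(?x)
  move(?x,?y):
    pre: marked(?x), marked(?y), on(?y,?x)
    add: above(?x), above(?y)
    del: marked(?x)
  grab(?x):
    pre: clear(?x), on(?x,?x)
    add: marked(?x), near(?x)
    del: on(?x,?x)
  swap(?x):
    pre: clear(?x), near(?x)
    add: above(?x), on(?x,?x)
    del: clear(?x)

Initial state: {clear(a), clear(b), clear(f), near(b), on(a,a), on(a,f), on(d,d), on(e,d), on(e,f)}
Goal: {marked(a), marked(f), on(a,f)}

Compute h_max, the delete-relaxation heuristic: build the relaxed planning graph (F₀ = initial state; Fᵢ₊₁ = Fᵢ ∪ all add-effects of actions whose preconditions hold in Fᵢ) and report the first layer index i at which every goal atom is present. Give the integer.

2

F0 = init (9 atoms)
F1 = F0 ∪ {above(b), clear(d), clear(e), marked(a), near(a), on(b,b), on(f,f)}  (16 atoms)
F2 = F1 ∪ {above(a), marked(b), marked(d), marked(f), near(d), near(f), on(e,e)}  (23 atoms)
goal ⊆ F2  ⇒  h_max = 2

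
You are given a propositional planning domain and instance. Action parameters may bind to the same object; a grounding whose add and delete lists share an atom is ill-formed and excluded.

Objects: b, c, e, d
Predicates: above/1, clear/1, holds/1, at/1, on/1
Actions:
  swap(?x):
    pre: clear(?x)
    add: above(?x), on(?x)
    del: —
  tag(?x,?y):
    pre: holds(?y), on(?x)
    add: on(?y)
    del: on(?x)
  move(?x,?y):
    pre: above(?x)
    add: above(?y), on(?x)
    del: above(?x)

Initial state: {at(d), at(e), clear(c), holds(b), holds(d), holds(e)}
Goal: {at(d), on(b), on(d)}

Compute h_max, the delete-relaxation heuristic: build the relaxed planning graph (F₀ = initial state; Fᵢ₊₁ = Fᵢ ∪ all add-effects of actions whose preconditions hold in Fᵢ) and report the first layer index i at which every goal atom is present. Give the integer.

F0 = init (6 atoms)
F1 = F0 ∪ {above(c), on(c)}  (8 atoms)
F2 = F1 ∪ {above(b), above(d), above(e), on(b), on(d), on(e)}  (14 atoms)
goal ⊆ F2  ⇒  h_max = 2

2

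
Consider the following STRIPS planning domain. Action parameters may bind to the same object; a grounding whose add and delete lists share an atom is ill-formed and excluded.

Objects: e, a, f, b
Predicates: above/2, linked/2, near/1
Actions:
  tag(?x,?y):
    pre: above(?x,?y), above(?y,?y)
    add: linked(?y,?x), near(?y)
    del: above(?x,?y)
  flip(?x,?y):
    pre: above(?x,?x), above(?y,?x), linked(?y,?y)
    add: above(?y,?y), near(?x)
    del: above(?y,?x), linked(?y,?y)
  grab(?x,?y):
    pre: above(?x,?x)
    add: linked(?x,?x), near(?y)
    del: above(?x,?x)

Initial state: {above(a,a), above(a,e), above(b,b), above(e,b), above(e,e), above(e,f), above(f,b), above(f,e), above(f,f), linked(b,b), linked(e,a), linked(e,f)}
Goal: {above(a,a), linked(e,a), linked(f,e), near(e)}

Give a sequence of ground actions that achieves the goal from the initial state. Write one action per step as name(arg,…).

tag(e,e); tag(e,f)

1. tag(e,e)  →  {above(a,a), above(a,e), above(b,b), above(e,b), above(e,f), above(f,b), above(f,e), above(f,f), linked(b,b), linked(e,a), linked(e,e), linked(e,f), near(e)}
2. tag(e,f)  →  {above(a,a), above(a,e), above(b,b), above(e,b), above(f,b), above(f,e), above(f,f), linked(b,b), linked(e,a), linked(e,e), linked(e,f), linked(f,e), near(e), near(f)}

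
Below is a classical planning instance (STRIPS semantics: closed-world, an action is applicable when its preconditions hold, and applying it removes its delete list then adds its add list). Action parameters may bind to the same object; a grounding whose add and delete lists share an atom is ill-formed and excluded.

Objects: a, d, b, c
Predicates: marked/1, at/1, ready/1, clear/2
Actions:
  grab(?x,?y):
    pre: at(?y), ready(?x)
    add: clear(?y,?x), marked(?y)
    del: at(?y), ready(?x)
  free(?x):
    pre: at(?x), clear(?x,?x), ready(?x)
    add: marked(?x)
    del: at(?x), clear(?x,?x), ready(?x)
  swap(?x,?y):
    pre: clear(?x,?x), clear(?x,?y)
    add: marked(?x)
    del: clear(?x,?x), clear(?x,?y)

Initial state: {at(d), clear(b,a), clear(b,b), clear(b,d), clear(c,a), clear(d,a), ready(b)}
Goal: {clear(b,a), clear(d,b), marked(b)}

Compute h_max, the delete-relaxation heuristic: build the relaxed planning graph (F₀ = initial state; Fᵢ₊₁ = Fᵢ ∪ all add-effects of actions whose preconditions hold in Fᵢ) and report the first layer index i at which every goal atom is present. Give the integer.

F0 = init (7 atoms)
F1 = F0 ∪ {clear(d,b), marked(b), marked(d)}  (10 atoms)
goal ⊆ F1  ⇒  h_max = 1

1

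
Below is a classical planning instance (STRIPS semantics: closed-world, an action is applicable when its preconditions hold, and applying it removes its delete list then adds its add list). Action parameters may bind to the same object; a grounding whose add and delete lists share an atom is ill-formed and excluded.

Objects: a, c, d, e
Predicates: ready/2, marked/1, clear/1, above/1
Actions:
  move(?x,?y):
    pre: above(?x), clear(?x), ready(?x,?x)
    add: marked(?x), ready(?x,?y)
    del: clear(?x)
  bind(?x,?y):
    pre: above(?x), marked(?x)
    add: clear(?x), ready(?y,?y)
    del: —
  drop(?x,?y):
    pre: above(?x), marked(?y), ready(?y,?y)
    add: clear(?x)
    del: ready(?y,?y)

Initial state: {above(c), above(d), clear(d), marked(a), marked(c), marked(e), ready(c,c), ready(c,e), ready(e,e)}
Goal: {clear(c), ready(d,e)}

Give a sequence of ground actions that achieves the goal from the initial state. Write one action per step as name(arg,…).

1. bind(c,d)  →  {above(c), above(d), clear(c), clear(d), marked(a), marked(c), marked(e), ready(c,c), ready(c,e), ready(d,d), ready(e,e)}
2. move(d,e)  →  {above(c), above(d), clear(c), marked(a), marked(c), marked(d), marked(e), ready(c,c), ready(c,e), ready(d,d), ready(d,e), ready(e,e)}

bind(c,d); move(d,e)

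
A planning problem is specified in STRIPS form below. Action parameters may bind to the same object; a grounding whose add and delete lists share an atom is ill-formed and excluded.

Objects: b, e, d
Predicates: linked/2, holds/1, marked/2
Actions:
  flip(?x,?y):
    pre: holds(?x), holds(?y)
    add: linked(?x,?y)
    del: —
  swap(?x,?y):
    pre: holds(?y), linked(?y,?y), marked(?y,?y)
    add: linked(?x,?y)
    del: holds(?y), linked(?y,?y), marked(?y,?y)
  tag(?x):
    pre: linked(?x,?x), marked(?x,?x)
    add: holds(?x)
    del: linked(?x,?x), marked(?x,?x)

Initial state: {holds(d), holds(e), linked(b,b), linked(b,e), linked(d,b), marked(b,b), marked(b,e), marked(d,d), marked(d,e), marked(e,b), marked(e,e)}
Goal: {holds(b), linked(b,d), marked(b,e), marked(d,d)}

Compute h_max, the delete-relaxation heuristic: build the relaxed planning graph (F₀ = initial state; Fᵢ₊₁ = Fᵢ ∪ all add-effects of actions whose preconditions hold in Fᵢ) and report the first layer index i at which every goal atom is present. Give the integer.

F0 = init (11 atoms)
F1 = F0 ∪ {holds(b), linked(d,d), linked(d,e), linked(e,d), linked(e,e)}  (16 atoms)
F2 = F1 ∪ {linked(b,d), linked(e,b)}  (18 atoms)
goal ⊆ F2  ⇒  h_max = 2

2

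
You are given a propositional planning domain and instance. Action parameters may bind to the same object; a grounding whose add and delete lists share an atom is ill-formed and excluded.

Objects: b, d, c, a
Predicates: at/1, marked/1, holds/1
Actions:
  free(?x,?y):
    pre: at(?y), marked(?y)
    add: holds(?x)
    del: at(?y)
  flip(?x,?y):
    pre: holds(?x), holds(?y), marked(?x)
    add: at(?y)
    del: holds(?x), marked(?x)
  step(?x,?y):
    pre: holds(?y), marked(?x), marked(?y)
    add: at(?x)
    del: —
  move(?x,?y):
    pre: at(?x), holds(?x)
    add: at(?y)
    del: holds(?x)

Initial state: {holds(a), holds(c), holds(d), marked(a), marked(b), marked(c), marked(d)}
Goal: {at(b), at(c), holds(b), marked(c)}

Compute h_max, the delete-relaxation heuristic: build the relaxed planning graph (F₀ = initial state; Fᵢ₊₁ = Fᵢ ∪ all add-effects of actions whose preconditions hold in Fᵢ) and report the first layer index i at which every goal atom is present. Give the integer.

F0 = init (7 atoms)
F1 = F0 ∪ {at(a), at(b), at(c), at(d)}  (11 atoms)
F2 = F1 ∪ {holds(b)}  (12 atoms)
goal ⊆ F2  ⇒  h_max = 2

2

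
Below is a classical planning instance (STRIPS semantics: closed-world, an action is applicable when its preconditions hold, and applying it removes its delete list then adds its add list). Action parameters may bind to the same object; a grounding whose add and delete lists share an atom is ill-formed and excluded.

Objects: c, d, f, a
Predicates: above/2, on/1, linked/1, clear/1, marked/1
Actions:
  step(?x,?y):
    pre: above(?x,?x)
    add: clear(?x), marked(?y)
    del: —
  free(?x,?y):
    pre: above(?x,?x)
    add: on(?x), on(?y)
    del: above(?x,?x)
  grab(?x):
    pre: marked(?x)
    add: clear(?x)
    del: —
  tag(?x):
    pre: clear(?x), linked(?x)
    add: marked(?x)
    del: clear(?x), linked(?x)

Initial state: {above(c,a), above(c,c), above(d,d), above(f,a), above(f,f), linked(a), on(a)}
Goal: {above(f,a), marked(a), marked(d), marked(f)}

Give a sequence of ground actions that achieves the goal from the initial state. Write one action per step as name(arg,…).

step(c,d); step(c,f); step(c,a)

1. step(c,d)  →  {above(c,a), above(c,c), above(d,d), above(f,a), above(f,f), clear(c), linked(a), marked(d), on(a)}
2. step(c,f)  →  {above(c,a), above(c,c), above(d,d), above(f,a), above(f,f), clear(c), linked(a), marked(d), marked(f), on(a)}
3. step(c,a)  →  {above(c,a), above(c,c), above(d,d), above(f,a), above(f,f), clear(c), linked(a), marked(a), marked(d), marked(f), on(a)}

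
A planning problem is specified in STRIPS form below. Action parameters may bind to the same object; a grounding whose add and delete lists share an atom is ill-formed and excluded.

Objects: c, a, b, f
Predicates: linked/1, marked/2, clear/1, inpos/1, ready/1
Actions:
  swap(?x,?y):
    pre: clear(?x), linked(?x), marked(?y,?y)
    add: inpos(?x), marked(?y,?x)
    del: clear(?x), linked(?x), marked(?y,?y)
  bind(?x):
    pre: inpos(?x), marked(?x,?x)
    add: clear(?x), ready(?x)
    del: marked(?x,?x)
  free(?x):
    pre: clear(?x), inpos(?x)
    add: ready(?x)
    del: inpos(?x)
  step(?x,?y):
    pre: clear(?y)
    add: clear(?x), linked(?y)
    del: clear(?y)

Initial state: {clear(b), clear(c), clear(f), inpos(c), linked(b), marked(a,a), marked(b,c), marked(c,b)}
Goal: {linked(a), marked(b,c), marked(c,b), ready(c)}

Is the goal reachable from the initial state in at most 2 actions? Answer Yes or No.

1. free(c)  →  {clear(b), clear(c), clear(f), linked(b), marked(a,a), marked(b,c), marked(c,b), ready(c)}
2. step(a,c)  →  {clear(a), clear(b), clear(f), linked(b), linked(c), marked(a,a), marked(b,c), marked(c,b), ready(c)}
3. step(c,a)  →  {clear(b), clear(c), clear(f), linked(a), linked(b), linked(c), marked(a,a), marked(b,c), marked(c,b), ready(c)}
optimal plan length = 3; 3 > 2

No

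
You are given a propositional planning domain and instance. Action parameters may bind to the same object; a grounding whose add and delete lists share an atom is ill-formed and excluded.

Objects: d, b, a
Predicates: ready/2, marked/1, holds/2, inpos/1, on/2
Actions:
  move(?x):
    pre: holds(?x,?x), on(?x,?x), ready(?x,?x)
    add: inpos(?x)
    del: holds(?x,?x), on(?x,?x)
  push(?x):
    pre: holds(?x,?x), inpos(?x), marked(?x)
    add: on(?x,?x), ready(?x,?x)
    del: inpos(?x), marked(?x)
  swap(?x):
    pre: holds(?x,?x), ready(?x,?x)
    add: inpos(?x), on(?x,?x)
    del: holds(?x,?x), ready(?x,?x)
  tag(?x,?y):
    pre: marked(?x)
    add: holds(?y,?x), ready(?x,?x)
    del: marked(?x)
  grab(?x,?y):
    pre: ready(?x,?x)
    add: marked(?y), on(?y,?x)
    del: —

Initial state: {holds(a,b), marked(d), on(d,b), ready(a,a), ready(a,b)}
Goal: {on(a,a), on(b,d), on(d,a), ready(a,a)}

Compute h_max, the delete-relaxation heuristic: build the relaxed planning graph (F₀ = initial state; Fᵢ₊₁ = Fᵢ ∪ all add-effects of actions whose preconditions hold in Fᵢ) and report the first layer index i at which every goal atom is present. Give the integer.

F0 = init (5 atoms)
F1 = F0 ∪ {holds(a,d), holds(b,d), holds(d,d), marked(a), marked(b), on(a,a), on(b,a), on(d,a), ready(d,d)}  (14 atoms)
F2 = F1 ∪ {holds(a,a), holds(b,a), holds(b,b), holds(d,a), holds(d,b), inpos(d), on(a,d), on(b,d), on(d,d), ready(b,b)}  (24 atoms)
goal ⊆ F2  ⇒  h_max = 2

2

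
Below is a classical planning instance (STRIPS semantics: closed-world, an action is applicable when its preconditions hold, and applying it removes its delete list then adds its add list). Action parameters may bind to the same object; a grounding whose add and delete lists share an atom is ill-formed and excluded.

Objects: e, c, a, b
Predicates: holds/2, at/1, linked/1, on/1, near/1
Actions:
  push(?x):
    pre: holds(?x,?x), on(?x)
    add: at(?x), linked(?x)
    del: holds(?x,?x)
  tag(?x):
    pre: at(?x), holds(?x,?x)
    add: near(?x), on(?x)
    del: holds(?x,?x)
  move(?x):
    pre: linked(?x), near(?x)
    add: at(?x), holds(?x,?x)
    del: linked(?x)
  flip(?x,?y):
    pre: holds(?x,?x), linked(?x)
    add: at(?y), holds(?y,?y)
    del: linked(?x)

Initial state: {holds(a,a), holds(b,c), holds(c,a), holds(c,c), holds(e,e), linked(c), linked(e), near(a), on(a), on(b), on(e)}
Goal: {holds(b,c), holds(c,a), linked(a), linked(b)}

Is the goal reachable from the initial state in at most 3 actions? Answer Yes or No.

1. push(a)  →  {at(a), holds(b,c), holds(c,a), holds(c,c), holds(e,e), linked(a), linked(c), linked(e), near(a), on(a), on(b), on(e)}
2. flip(e,b)  →  {at(a), at(b), holds(b,b), holds(b,c), holds(c,a), holds(c,c), holds(e,e), linked(a), linked(c), near(a), on(a), on(b), on(e)}
3. push(b)  →  {at(a), at(b), holds(b,c), holds(c,a), holds(c,c), holds(e,e), linked(a), linked(b), linked(c), near(a), on(a), on(b), on(e)}
optimal plan length = 3; 3 ≤ 3

Yes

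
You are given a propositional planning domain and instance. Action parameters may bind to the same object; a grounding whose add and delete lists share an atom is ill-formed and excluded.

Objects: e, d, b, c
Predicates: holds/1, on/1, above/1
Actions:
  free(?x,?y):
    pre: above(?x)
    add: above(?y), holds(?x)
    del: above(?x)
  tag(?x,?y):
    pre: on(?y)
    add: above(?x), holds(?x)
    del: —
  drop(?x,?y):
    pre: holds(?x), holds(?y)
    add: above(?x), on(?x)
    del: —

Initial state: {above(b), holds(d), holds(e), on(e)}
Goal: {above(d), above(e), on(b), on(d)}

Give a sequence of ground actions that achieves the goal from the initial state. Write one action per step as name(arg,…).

1. free(b,e)  →  {above(e), holds(b), holds(d), holds(e), on(e)}
2. drop(d,e)  →  {above(d), above(e), holds(b), holds(d), holds(e), on(d), on(e)}
3. drop(b,e)  →  {above(b), above(d), above(e), holds(b), holds(d), holds(e), on(b), on(d), on(e)}

free(b,e); drop(d,e); drop(b,e)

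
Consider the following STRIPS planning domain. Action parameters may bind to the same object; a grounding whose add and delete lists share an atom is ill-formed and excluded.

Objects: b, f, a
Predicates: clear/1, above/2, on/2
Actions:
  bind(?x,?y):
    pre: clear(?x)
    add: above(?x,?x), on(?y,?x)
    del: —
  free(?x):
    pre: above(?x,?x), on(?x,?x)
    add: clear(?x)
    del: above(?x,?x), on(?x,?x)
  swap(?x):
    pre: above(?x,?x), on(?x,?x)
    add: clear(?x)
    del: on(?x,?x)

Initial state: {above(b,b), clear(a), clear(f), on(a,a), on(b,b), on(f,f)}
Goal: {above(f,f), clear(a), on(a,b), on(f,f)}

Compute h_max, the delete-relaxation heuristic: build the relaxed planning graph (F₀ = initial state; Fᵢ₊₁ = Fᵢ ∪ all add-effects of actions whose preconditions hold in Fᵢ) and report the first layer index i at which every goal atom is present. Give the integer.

2

F0 = init (6 atoms)
F1 = F0 ∪ {above(a,a), above(f,f), clear(b), on(a,f), on(b,a), on(b,f), on(f,a)}  (13 atoms)
F2 = F1 ∪ {on(a,b), on(f,b)}  (15 atoms)
goal ⊆ F2  ⇒  h_max = 2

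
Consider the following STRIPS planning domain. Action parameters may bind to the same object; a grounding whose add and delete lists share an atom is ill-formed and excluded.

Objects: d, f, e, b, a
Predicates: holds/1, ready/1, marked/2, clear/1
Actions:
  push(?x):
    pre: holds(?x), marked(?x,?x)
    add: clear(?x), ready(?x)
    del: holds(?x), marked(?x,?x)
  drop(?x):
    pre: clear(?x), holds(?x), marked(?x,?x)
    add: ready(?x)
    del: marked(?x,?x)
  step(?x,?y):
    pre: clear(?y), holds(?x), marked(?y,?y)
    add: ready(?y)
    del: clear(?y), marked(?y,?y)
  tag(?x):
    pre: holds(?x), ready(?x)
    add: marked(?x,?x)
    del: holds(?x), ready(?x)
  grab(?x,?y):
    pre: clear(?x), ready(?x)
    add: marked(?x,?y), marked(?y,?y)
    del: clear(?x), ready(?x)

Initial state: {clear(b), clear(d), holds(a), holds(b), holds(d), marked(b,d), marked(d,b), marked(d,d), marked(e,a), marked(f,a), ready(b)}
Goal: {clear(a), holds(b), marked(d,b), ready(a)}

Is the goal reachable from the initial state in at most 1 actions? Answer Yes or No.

No

1. grab(b,a)  →  {clear(d), holds(a), holds(b), holds(d), marked(a,a), marked(b,a), marked(b,d), marked(d,b), marked(d,d), marked(e,a), marked(f,a)}
2. push(a)  →  {clear(a), clear(d), holds(b), holds(d), marked(b,a), marked(b,d), marked(d,b), marked(d,d), marked(e,a), marked(f,a), ready(a)}
optimal plan length = 2; 2 > 1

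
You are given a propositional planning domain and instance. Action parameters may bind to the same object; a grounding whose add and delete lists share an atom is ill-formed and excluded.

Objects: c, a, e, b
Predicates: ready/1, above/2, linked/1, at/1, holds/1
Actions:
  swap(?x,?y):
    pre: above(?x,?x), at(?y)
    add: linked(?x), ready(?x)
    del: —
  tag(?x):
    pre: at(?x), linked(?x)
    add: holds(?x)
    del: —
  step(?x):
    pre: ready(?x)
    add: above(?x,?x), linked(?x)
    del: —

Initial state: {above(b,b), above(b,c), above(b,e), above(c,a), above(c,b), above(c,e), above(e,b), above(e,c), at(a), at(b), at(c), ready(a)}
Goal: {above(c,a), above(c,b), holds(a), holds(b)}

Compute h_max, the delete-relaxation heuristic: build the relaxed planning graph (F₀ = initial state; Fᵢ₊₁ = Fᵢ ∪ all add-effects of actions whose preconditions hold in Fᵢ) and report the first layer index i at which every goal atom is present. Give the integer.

2

F0 = init (12 atoms)
F1 = F0 ∪ {above(a,a), linked(a), linked(b), ready(b)}  (16 atoms)
F2 = F1 ∪ {holds(a), holds(b)}  (18 atoms)
goal ⊆ F2  ⇒  h_max = 2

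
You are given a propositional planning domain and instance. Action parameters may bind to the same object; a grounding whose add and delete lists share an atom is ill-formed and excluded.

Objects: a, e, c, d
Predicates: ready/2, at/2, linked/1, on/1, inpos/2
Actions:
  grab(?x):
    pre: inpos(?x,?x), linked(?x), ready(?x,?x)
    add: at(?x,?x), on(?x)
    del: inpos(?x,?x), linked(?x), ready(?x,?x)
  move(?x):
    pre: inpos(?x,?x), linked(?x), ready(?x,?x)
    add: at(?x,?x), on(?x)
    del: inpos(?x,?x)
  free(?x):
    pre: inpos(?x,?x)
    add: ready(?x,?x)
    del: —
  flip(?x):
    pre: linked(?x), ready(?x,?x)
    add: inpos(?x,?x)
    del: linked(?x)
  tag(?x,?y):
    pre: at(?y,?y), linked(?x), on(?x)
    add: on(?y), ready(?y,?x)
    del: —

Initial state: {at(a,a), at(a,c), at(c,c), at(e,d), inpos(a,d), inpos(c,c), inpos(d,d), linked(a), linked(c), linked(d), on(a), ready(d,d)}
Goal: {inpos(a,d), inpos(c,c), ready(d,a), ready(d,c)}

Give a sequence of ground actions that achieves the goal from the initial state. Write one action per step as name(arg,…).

grab(d); tag(a,c); tag(a,d); tag(c,d)

1. grab(d)  →  {at(a,a), at(a,c), at(c,c), at(d,d), at(e,d), inpos(a,d), inpos(c,c), linked(a), linked(c), on(a), on(d)}
2. tag(a,c)  →  {at(a,a), at(a,c), at(c,c), at(d,d), at(e,d), inpos(a,d), inpos(c,c), linked(a), linked(c), on(a), on(c), on(d), ready(c,a)}
3. tag(a,d)  →  {at(a,a), at(a,c), at(c,c), at(d,d), at(e,d), inpos(a,d), inpos(c,c), linked(a), linked(c), on(a), on(c), on(d), ready(c,a), ready(d,a)}
4. tag(c,d)  →  {at(a,a), at(a,c), at(c,c), at(d,d), at(e,d), inpos(a,d), inpos(c,c), linked(a), linked(c), on(a), on(c), on(d), ready(c,a), ready(d,a), ready(d,c)}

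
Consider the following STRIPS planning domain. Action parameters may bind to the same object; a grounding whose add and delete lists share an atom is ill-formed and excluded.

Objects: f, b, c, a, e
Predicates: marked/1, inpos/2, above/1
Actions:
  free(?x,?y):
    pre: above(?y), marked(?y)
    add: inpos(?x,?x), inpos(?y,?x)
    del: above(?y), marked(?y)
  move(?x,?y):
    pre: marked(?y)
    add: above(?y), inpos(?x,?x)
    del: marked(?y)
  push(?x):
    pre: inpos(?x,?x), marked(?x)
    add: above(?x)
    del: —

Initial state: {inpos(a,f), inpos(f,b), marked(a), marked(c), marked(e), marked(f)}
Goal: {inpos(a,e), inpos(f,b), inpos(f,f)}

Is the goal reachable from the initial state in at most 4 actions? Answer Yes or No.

Yes

1. move(f,f)  →  {above(f), inpos(a,f), inpos(f,b), inpos(f,f), marked(a), marked(c), marked(e)}
2. move(a,c)  →  {above(c), above(f), inpos(a,a), inpos(a,f), inpos(f,b), inpos(f,f), marked(a), marked(e)}
3. push(a)  →  {above(a), above(c), above(f), inpos(a,a), inpos(a,f), inpos(f,b), inpos(f,f), marked(a), marked(e)}
4. free(e,a)  →  {above(c), above(f), inpos(a,a), inpos(a,e), inpos(a,f), inpos(e,e), inpos(f,b), inpos(f,f), marked(e)}
optimal plan length = 4; 4 ≤ 4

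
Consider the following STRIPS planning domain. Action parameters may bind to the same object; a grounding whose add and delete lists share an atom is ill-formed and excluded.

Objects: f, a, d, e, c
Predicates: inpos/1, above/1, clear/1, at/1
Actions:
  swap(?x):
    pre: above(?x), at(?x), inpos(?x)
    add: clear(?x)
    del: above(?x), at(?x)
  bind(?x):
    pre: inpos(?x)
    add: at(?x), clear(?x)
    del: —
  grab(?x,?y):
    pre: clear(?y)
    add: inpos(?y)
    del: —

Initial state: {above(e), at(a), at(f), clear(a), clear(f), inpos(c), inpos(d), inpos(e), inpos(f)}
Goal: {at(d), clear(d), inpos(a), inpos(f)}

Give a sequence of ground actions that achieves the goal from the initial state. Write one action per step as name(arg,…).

bind(d); grab(f,a)

1. bind(d)  →  {above(e), at(a), at(d), at(f), clear(a), clear(d), clear(f), inpos(c), inpos(d), inpos(e), inpos(f)}
2. grab(f,a)  →  {above(e), at(a), at(d), at(f), clear(a), clear(d), clear(f), inpos(a), inpos(c), inpos(d), inpos(e), inpos(f)}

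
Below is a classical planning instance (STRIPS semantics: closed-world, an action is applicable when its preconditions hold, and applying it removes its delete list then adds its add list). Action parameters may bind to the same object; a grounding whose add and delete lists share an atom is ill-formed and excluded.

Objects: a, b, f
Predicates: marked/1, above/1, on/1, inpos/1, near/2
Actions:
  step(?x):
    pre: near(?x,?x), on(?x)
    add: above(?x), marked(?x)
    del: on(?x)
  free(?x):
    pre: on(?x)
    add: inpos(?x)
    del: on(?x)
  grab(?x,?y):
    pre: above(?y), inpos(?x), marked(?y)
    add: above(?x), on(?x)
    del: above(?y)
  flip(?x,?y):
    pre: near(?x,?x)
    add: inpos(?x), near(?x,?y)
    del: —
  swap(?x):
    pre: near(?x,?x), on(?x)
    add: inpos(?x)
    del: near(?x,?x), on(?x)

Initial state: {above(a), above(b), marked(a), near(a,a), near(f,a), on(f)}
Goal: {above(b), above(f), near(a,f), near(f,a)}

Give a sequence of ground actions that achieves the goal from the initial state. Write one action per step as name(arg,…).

1. free(f)  →  {above(a), above(b), inpos(f), marked(a), near(a,a), near(f,a)}
2. grab(f,a)  →  {above(b), above(f), inpos(f), marked(a), near(a,a), near(f,a), on(f)}
3. flip(a,f)  →  {above(b), above(f), inpos(a), inpos(f), marked(a), near(a,a), near(a,f), near(f,a), on(f)}

free(f); grab(f,a); flip(a,f)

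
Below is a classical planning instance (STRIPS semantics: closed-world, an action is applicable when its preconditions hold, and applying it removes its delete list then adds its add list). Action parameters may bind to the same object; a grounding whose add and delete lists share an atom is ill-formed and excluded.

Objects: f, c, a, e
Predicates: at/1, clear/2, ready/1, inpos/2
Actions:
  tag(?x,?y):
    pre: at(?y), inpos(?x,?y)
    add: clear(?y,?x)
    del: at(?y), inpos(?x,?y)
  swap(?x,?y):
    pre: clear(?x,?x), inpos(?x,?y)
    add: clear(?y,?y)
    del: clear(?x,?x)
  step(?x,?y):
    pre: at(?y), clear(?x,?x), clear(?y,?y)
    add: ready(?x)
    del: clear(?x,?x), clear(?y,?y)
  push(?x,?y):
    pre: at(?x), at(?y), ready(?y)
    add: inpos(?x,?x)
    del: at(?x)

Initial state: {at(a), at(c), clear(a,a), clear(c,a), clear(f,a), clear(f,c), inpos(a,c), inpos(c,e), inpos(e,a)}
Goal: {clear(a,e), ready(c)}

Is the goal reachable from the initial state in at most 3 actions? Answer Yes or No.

1. tag(e,a)  →  {at(c), clear(a,a), clear(a,e), clear(c,a), clear(f,a), clear(f,c), inpos(a,c), inpos(c,e)}
2. swap(a,c)  →  {at(c), clear(a,e), clear(c,a), clear(c,c), clear(f,a), clear(f,c), inpos(a,c), inpos(c,e)}
3. step(c,c)  →  {at(c), clear(a,e), clear(c,a), clear(f,a), clear(f,c), inpos(a,c), inpos(c,e), ready(c)}
optimal plan length = 3; 3 ≤ 3

Yes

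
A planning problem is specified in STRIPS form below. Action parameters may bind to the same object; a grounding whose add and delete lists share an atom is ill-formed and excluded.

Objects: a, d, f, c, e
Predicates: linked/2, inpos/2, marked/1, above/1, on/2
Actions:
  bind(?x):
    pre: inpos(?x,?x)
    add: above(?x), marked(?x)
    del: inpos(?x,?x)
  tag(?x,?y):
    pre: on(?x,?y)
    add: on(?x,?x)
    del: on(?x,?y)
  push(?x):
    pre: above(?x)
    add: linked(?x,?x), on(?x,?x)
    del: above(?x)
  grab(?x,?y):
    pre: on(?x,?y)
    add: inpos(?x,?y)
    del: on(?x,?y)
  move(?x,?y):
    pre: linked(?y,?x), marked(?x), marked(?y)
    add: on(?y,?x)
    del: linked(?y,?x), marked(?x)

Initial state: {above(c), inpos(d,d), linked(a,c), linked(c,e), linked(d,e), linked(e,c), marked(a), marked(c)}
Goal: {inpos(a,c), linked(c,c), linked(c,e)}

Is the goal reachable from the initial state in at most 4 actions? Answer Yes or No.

Yes

1. push(c)  →  {inpos(d,d), linked(a,c), linked(c,c), linked(c,e), linked(d,e), linked(e,c), marked(a), marked(c), on(c,c)}
2. move(c,a)  →  {inpos(d,d), linked(c,c), linked(c,e), linked(d,e), linked(e,c), marked(a), on(a,c), on(c,c)}
3. grab(a,c)  →  {inpos(a,c), inpos(d,d), linked(c,c), linked(c,e), linked(d,e), linked(e,c), marked(a), on(c,c)}
optimal plan length = 3; 3 ≤ 4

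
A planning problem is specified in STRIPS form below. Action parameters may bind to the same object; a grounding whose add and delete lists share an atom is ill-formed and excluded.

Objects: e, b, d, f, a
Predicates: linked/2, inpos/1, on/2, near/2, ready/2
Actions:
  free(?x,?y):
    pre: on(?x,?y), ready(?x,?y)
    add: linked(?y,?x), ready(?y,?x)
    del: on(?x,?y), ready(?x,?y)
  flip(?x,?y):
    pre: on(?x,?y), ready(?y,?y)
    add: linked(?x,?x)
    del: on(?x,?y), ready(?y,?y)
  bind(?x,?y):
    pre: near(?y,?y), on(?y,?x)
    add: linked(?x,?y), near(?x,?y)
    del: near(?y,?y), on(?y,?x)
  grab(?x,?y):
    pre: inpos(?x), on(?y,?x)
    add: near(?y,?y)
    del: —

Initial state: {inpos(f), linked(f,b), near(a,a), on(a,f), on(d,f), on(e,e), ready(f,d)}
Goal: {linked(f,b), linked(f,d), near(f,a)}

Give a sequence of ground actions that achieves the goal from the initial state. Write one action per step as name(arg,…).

bind(f,a); grab(f,d); bind(f,d)

1. bind(f,a)  →  {inpos(f), linked(f,a), linked(f,b), near(f,a), on(d,f), on(e,e), ready(f,d)}
2. grab(f,d)  →  {inpos(f), linked(f,a), linked(f,b), near(d,d), near(f,a), on(d,f), on(e,e), ready(f,d)}
3. bind(f,d)  →  {inpos(f), linked(f,a), linked(f,b), linked(f,d), near(f,a), near(f,d), on(e,e), ready(f,d)}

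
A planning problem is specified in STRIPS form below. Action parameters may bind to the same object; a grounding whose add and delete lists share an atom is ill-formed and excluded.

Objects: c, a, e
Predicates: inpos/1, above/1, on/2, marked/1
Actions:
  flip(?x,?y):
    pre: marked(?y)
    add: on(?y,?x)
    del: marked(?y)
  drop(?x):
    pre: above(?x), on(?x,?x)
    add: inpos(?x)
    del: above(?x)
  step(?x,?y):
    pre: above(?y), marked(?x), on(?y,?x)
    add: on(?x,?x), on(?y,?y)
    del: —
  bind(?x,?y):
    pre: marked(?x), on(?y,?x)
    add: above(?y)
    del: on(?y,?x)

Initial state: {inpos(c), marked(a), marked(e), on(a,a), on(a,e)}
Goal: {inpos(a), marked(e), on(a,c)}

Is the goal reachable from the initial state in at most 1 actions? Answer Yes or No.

No

1. flip(c,a)  →  {inpos(c), marked(e), on(a,a), on(a,c), on(a,e)}
2. bind(e,a)  →  {above(a), inpos(c), marked(e), on(a,a), on(a,c)}
3. drop(a)  →  {inpos(a), inpos(c), marked(e), on(a,a), on(a,c)}
optimal plan length = 3; 3 > 1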